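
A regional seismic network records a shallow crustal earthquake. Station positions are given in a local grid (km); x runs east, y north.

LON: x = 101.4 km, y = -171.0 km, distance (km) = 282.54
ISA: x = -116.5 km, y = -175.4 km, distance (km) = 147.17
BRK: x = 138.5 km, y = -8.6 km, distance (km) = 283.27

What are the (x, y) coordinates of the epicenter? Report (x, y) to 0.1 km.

Circle about each station: (x − 101.4)² + (y + 171.0)² = 282.54²; (x + 116.5)² + (y + 175.4)² = 147.17²; (x − 138.5)² + (y + 8.6)² = 283.27².
Subtracting the LON equation from the ISA and BRK equations removes the quadratic terms:
-435.8 x − 8.8 y = 62984.29
74.2 x + 324.8 y = -20679.79
Solving the 2×2 system: x ≈ -143.9, y ≈ -30.8 km.

-143.9 km east, -30.8 km north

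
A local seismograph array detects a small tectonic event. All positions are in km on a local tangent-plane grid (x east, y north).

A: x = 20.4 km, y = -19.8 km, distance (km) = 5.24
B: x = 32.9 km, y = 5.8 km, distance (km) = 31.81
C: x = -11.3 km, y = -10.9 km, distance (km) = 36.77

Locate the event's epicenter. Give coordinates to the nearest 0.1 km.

(22.9, -24.4)

Circle about each station: (x − 20.4)² + (y + 19.8)² = 5.24²; (x − 32.9)² + (y − 5.8)² = 31.81²; (x + 11.3)² + (y + 10.9)² = 36.77².
Subtracting the A equation from the B and C equations removes the quadratic terms:
25.0 x + 51.2 y = -676.57
-63.4 x + 17.8 y = -1886.28
Solving the 2×2 system: x ≈ 22.9, y ≈ -24.4 km.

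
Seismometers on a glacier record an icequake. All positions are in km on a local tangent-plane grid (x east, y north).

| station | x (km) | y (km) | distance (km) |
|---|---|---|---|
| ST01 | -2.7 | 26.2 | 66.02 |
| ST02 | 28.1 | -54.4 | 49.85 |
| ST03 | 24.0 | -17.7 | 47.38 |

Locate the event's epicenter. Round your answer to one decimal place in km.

Circle about each station: (x + 2.7)² + (y − 26.2)² = 66.02²; (x − 28.1)² + (y + 54.4)² = 49.85²; (x − 24.0)² + (y + 17.7)² = 47.38².
Subtracting the ST01 equation from the ST02 and ST03 equations removes the quadratic terms:
61.6 x − 161.2 y = 4928.86
53.4 x − 87.8 y = 2309.34
Solving the 2×2 system: x ≈ -18.9, y ≈ -37.8 km.

x ≈ -18.9 km, y ≈ -37.8 km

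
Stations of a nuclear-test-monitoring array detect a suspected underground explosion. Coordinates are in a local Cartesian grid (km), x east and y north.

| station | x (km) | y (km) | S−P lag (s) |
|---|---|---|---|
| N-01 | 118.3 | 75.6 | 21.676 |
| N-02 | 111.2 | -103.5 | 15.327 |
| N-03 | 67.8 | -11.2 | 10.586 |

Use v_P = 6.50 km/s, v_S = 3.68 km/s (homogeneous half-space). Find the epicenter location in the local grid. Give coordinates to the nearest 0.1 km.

Distance from S−P lag: d = Δt · v_P v_S / (v_P − v_S) = Δt · (6.50·3.68)/(6.50−3.68) ≈ 8.4823·Δt.
So d_N-01 = 183.86, d_N-02 = 130.01, d_N-03 = 89.79 km.
Circle about each station: (x − 118.3)² + (y − 75.6)² = 183.86²; (x − 111.2)² + (y + 103.5)² = 130.01²; (x − 67.8)² + (y + 11.2)² = 89.79².
Subtracting pairs of circle equations eliminates x²+y² and gives linear equations (the radical axes):
-14.2 x − 358.2 y = 20269.34
-101.0 x − 173.6 y = 10754.29
Solving the 2×2 system: x ≈ -9.9, y ≈ -56.2 km.

(-9.9, -56.2)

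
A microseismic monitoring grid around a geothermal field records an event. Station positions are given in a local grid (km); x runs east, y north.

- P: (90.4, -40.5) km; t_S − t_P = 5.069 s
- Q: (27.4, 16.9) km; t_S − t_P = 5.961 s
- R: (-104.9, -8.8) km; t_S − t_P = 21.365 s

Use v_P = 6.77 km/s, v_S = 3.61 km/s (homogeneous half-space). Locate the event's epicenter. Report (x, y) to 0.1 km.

Distance from S−P lag: d = Δt · v_P v_S / (v_P − v_S) = Δt · (6.77·3.61)/(6.77−3.61) ≈ 7.7341·Δt.
So d_P = 39.20, d_Q = 46.10, d_R = 165.24 km.
Circle about each station: (x − 90.4)² + (y + 40.5)² = 39.20²; (x − 27.4)² + (y − 16.9)² = 46.10²; (x + 104.9)² + (y + 8.8)² = 165.24².
Subtracting the P equation from the Q and R equations removes the quadratic terms:
-126.0 x + 114.8 y = -9364.61
-390.6 x + 63.4 y = -24498.58
Solving the 2×2 system: x ≈ 60.2, y ≈ -15.5 km.

(60.2, -15.5)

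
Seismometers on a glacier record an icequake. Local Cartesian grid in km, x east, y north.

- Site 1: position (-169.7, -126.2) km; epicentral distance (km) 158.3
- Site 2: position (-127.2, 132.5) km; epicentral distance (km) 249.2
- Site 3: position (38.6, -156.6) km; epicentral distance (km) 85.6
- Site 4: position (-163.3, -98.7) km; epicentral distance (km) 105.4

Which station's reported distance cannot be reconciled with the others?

Solve using three stations at a time. Using Site 1, Site 2, Site 3 (subtract circle equations pairwise → linear system) gives (x, y) ≈ (-15.5, -90.3).
Distances from that point to each station vs reported:
  Site 1: calculated 158.3 vs reported 158.3 → residual 0.0 km
  Site 2: calculated 249.2 vs reported 249.2 → residual 0.0 km
  Site 3: calculated 85.6 vs reported 85.6 → residual 0.0 km
  Site 4: calculated 148.0 vs reported 105.4 → residual 42.6 km
Site 1, Site 2, Site 3 are mutually consistent (residuals ≈ 0); Site 4 is off by 42.6 km.

Site 4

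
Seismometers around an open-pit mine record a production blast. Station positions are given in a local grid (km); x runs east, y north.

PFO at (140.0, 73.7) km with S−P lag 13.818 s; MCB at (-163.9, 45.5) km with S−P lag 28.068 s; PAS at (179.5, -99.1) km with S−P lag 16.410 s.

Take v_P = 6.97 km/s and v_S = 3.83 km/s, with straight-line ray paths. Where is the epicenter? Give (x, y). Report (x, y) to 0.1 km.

(66.2, -17.7)

Distance from S−P lag: d = Δt · v_P v_S / (v_P − v_S) = Δt · (6.97·3.83)/(6.97−3.83) ≈ 8.5016·Δt.
So d_PFO = 117.48, d_MCB = 238.62, d_PAS = 139.51 km.
Circle about each station: (x − 140.0)² + (y − 73.7)² = 117.48²; (x + 163.9)² + (y − 45.5)² = 238.62²; (x − 179.5)² + (y + 99.1)² = 139.51².
Subtracting pairs of circle equations eliminates x²+y² and gives linear equations (the radical axes):
-607.8 x − 56.4 y = -39236.18
79.0 x − 345.6 y = 11347.88
Solving the 2×2 system: x ≈ 66.2, y ≈ -17.7 km.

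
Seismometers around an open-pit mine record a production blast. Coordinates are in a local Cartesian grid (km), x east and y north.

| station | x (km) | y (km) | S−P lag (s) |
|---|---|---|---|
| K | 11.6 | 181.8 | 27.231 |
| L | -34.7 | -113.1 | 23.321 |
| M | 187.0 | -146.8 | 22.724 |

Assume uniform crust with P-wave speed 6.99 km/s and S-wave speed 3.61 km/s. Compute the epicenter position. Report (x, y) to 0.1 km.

Distance from S−P lag: d = Δt · v_P v_S / (v_P − v_S) = Δt · (6.99·3.61)/(6.99−3.61) ≈ 7.4657·Δt.
So d_K = 203.30, d_L = 174.11, d_M = 169.65 km.
Circle about each station: (x − 11.6)² + (y − 181.8)² = 203.30²; (x + 34.7)² + (y + 113.1)² = 174.11²; (x − 187.0)² + (y + 146.8)² = 169.65².
Subtracting pairs of circle equations eliminates x²+y² and gives linear equations (the radical axes):
-92.6 x − 589.8 y = -8173.50
350.8 x − 657.2 y = 35883.21
Solving the 2×2 system: x ≈ 99.1, y ≈ -1.7 km.
Check against K (with the unrounded x, y): √((x − 11.6)²+(y − 181.8)²) = 203.30 ≈ 203.30 km. ✓

x ≈ 99.1 km, y ≈ -1.7 km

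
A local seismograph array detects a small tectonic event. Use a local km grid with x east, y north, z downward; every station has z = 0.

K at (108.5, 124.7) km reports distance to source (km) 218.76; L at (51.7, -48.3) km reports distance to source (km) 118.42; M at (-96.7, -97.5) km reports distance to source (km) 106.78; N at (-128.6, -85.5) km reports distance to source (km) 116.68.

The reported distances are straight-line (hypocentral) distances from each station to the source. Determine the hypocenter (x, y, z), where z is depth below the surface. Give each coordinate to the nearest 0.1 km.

Each station gives a sphere (x−x_i)² + (y−y_i)² + z² = d_i² (stations at z=0).
Subtracting the K sphere from L and M: z² cancels, leaving linear equations in x and y:
-113.6 x − 346.0 y = 11516.08
-410.4 x − 444.4 y = 27988.77
Solving: x ≈ -49.898, y ≈ -16.901 km (keep extra digits for the depth step; rounded: -49.9, -16.9).
Then from the K sphere: z² = 218.76² − (x − 108.5)² − (y − 124.7)² with x = -49.898, y = -16.901, so z ≈ 52.107 ≈ 52.1 km.

(-49.9, -16.9, 52.1)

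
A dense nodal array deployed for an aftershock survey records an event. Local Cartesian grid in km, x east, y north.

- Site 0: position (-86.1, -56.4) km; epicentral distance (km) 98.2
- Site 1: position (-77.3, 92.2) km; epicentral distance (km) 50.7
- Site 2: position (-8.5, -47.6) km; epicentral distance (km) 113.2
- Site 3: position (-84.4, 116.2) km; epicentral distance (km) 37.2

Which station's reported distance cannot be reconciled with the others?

Solve using three stations at a time. Using Site 0, Site 1, Site 2 (subtract circle equations pairwise → linear system) gives (x, y) ≈ (-78.3, 41.5).
Distances from that point to each station vs reported:
  Site 0: calculated 98.2 vs reported 98.2 → residual 0.0 km
  Site 1: calculated 50.7 vs reported 50.7 → residual 0.0 km
  Site 2: calculated 113.2 vs reported 113.2 → residual 0.0 km
  Site 3: calculated 74.9 vs reported 37.2 → residual 37.7 km
Site 0, Site 1, Site 2 are mutually consistent (residuals ≈ 0); Site 3 is off by 37.7 km.

Site 3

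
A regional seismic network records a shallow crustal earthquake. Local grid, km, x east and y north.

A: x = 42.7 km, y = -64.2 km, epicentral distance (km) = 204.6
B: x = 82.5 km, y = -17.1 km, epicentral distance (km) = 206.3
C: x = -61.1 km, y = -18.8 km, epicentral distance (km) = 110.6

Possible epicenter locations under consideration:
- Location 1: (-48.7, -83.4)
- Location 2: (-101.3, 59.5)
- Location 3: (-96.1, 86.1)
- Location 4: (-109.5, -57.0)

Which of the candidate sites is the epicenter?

For each candidate, compare |candidate − station| to the reported distance:
Location 1: residuals A 111.2, B 59.3, C 44.8 → max 111.2 km
Location 2: residuals A 14.8, B 7.2, C 22.6 → max 22.6 km
Location 3: residuals A 0.0, B 0.0, C 0.0 → max 0.0 km
Location 4: residuals A 52.2, B 10.2, C 48.9 → max 52.2 km
Only Location 3 has all residuals ≈ 0.

Location 3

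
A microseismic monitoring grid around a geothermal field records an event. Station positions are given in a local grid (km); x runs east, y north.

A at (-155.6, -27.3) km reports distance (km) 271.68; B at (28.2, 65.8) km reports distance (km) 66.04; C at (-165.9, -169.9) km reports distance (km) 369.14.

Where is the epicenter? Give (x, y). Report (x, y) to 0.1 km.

Circle about each station: (x + 155.6)² + (y + 27.3)² = 271.68²; (x − 28.2)² + (y − 65.8)² = 66.04²; (x + 165.9)² + (y + 169.9)² = 369.14².
Subtracting pairs of circle equations eliminates x²+y² and gives linear equations (the radical axes):
367.6 x + 186.2 y = 49616.97
-20.6 x − 285.2 y = -31022.15
Solving the 2×2 system: x ≈ 82.9, y ≈ 102.8 km.

x ≈ 82.9 km, y ≈ 102.8 km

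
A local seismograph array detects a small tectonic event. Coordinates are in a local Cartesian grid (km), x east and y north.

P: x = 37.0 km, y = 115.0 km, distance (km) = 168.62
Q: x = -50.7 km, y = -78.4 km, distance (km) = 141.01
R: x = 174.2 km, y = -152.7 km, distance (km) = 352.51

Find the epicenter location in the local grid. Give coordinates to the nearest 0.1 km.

Circle about each station: (x − 37.0)² + (y − 115.0)² = 168.62²; (x + 50.7)² + (y + 78.4)² = 141.01²; (x − 174.2)² + (y + 152.7)² = 352.51².
Subtracting the P equation from the Q and R equations removes the quadratic terms:
-175.4 x − 386.8 y = 2671.93
274.4 x − 535.4 y = -56761.67
Solving the 2×2 system: x ≈ -116.9, y ≈ 46.1 km.

x ≈ -116.9 km, y ≈ 46.1 km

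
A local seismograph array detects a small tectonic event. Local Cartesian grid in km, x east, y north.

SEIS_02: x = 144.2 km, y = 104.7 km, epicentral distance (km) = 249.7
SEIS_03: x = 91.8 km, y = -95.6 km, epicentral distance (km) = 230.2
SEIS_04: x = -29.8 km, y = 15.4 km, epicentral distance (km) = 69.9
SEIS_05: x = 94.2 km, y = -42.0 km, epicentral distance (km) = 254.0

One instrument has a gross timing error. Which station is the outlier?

Solve using three stations at a time. Using SEIS_02, SEIS_03, SEIS_04 (subtract circle equations pairwise → linear system) gives (x, y) ≈ (-96.2, 37.2).
Distances from that point to each station vs reported:
  SEIS_02: calculated 249.7 vs reported 249.7 → residual 0.0 km
  SEIS_03: calculated 230.2 vs reported 230.2 → residual 0.0 km
  SEIS_04: calculated 69.9 vs reported 69.9 → residual 0.0 km
  SEIS_05: calculated 206.2 vs reported 254.0 → residual 47.8 km
SEIS_02, SEIS_03, SEIS_04 are mutually consistent (residuals ≈ 0); SEIS_05 is off by 47.8 km.

SEIS_05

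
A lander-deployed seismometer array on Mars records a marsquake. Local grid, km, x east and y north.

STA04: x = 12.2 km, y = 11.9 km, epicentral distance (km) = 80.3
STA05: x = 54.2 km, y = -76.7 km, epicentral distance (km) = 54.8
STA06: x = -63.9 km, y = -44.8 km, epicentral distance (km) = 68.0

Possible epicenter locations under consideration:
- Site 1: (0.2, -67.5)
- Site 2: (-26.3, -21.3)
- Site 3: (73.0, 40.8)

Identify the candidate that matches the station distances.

Site 1

For each candidate, compare |candidate − station| to the reported distance:
Site 1: residuals STA04 0.0, STA05 0.0, STA06 0.0 → max 0.0 km
Site 2: residuals STA04 29.5, STA05 42.9, STA06 23.7 → max 42.9 km
Site 3: residuals STA04 13.0, STA05 64.2, STA06 93.5 → max 93.5 km
Only Site 1 has all residuals ≈ 0.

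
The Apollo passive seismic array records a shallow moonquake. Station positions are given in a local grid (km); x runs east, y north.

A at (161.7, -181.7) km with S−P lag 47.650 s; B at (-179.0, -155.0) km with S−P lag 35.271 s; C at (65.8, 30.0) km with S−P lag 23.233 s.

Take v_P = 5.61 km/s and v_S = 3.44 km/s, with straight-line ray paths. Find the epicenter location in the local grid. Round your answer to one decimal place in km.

Distance from S−P lag: d = Δt · v_P v_S / (v_P − v_S) = Δt · (5.61·3.44)/(5.61−3.44) ≈ 8.8933·Δt.
So d_A = 423.76, d_B = 313.67, d_C = 206.62 km.
Circle about each station: (x − 161.7)² + (y + 181.7)² = 423.76²; (x + 179.0)² + (y + 155.0)² = 313.67²; (x − 65.8)² + (y − 30.0)² = 206.62².
Subtracting the A equation from the B and C equations removes the quadratic terms:
-681.4 x + 53.4 y = 78087.89
-191.8 x + 423.4 y = 82948.57
Solving the 2×2 system: x ≈ -102.9, y ≈ 149.3 km.

-102.9 km east, 149.3 km north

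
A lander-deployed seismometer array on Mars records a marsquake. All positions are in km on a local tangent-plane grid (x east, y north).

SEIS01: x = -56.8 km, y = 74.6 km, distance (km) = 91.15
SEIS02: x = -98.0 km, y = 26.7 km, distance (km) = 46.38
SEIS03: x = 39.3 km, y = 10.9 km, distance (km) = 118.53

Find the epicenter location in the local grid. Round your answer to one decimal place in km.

(-76.5, -14.4)

Circle about each station: (x + 56.8)² + (y − 74.6)² = 91.15²; (x + 98.0)² + (y − 26.7)² = 46.38²; (x − 39.3)² + (y − 10.9)² = 118.53².
Subtracting pairs of circle equations eliminates x²+y² and gives linear equations (the radical axes):
-82.4 x − 95.8 y = 7682.71
192.2 x − 127.4 y = -12869.14
Solving the 2×2 system: x ≈ -76.5, y ≈ -14.4 km.
Check against SEIS01 (with the unrounded x, y): √((x + 56.8)²+(y − 74.6)²) = 91.15 ≈ 91.15 km. ✓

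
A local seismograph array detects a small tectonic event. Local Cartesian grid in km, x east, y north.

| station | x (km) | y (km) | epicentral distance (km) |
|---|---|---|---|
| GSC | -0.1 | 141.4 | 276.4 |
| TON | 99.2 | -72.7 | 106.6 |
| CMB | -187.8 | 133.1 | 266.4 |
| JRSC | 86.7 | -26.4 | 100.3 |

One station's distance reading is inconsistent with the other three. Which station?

GSC

Solve using three stations at a time. Using TON, CMB, JRSC (subtract circle equations pairwise → linear system) gives (x, y) ≈ (-6.9, -62.4).
Distances from that point to each station vs reported:
  GSC: calculated 203.9 vs reported 276.4 → residual 72.5 km
  TON: calculated 106.6 vs reported 106.6 → residual 0.0 km
  CMB: calculated 266.4 vs reported 266.4 → residual 0.0 km
  JRSC: calculated 100.3 vs reported 100.3 → residual 0.0 km
TON, CMB, JRSC are mutually consistent (residuals ≈ 0); GSC is off by 72.5 km.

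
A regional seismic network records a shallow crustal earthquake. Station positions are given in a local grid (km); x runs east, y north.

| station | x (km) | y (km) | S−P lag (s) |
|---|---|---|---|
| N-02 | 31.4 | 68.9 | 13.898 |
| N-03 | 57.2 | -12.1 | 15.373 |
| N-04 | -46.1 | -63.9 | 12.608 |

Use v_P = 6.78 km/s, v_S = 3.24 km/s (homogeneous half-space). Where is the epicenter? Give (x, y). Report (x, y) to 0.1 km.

-34.7 km east, 13.5 km north

Distance from S−P lag: d = Δt · v_P v_S / (v_P − v_S) = Δt · (6.78·3.24)/(6.78−3.24) ≈ 6.2054·Δt.
So d_N-02 = 86.24, d_N-03 = 95.40, d_N-04 = 78.24 km.
Circle about each station: (x − 31.4)² + (y − 68.9)² = 86.24²; (x − 57.2)² + (y + 12.1)² = 95.40²; (x + 46.1)² + (y + 63.9)² = 78.24².
Subtracting the N-02 equation from the N-03 and N-04 equations removes the quadratic terms:
51.6 x − 162.0 y = -3978.74
-155.0 x − 265.6 y = 1791.09
Solving the 2×2 system: x ≈ -34.7, y ≈ 13.5 km.
Check against N-02 (with the unrounded x, y): √((x − 31.4)²+(y − 68.9)²) = 86.24 ≈ 86.24 km. ✓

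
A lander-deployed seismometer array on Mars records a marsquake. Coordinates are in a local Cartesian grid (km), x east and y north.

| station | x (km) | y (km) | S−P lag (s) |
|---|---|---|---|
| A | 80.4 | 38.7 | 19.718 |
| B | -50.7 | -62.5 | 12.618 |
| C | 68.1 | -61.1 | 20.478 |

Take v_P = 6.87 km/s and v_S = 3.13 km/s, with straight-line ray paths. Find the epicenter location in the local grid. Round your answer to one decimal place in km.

x ≈ -28.3 km, y ≈ 6.5 km

Distance from S−P lag: d = Δt · v_P v_S / (v_P − v_S) = Δt · (6.87·3.13)/(6.87−3.13) ≈ 5.7495·Δt.
So d_A = 113.37, d_B = 72.55, d_C = 117.74 km.
Circle about each station: (x − 80.4)² + (y − 38.7)² = 113.37²; (x + 50.7)² + (y + 62.5)² = 72.55²; (x − 68.1)² + (y + 61.1)² = 117.74².
Subtracting pairs of circle equations eliminates x²+y² and gives linear equations (the radical axes):
-262.2 x − 202.4 y = 6104.14
-24.6 x − 199.6 y = -600.98
Solving the 2×2 system: x ≈ -28.3, y ≈ 6.5 km.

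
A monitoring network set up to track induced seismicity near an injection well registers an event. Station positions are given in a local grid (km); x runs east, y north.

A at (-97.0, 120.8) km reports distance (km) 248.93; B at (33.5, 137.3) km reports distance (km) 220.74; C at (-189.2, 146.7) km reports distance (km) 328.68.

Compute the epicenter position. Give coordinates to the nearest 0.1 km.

Circle about each station: (x + 97.0)² + (y − 120.8)² = 248.93²; (x − 33.5)² + (y − 137.3)² = 220.74²; (x + 189.2)² + (y − 146.7)² = 328.68².
Subtracting the A equation from the B and C equations removes the quadratic terms:
261.0 x + 33.0 y = 9211.90
-184.4 x + 51.8 y = -12748.51
Solving the 2×2 system: x ≈ 45.8, y ≈ -83.1 km.
Check against A (with the unrounded x, y): √((x + 97.0)²+(y − 120.8)²) = 248.91 ≈ 248.93 km. ✓

45.8 km east, -83.1 km north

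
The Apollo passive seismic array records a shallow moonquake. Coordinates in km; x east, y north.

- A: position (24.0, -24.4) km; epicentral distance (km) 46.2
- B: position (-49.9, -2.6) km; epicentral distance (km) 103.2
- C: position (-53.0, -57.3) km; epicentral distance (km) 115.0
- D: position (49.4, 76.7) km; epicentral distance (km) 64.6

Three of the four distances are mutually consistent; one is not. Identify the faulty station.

Solve using three stations at a time. Using A, B, D (subtract circle equations pairwise → linear system) gives (x, y) ≈ (52.2, 12.2).
Distances from that point to each station vs reported:
  A: calculated 46.2 vs reported 46.2 → residual 0.0 km
  B: calculated 103.2 vs reported 103.2 → residual 0.0 km
  C: calculated 126.1 vs reported 115.0 → residual 11.1 km
  D: calculated 64.6 vs reported 64.6 → residual 0.0 km
A, B, D are mutually consistent (residuals ≈ 0); C is off by 11.1 km.

C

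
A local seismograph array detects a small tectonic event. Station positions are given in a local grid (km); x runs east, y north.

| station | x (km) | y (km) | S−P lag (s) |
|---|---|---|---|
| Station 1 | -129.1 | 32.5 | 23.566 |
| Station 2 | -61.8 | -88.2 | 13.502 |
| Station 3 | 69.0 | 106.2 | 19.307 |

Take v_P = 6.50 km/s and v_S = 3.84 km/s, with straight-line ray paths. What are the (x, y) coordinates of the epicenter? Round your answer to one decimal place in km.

64.2 km east, -74.9 km north

Distance from S−P lag: d = Δt · v_P v_S / (v_P − v_S) = Δt · (6.50·3.84)/(6.50−3.84) ≈ 9.3835·Δt.
So d_Station 1 = 221.13, d_Station 2 = 126.70, d_Station 3 = 181.17 km.
Circle about each station: (x + 129.1)² + (y − 32.5)² = 221.13²; (x + 61.8)² + (y + 88.2)² = 126.70²; (x − 69.0)² + (y − 106.2)² = 181.17².
Subtracting the Station 1 equation from the Station 2 and Station 3 equations removes the quadratic terms:
134.6 x − 241.4 y = 26721.01
396.2 x + 147.4 y = 14392.29
Solving the 2×2 system: x ≈ 64.2, y ≈ -74.9 km.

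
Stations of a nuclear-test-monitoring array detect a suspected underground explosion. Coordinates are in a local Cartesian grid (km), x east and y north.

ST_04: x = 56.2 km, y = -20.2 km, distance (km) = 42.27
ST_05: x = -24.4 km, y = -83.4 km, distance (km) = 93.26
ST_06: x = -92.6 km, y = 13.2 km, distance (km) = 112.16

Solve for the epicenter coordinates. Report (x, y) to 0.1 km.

(18.7, -0.7)

Circle about each station: (x − 56.2)² + (y + 20.2)² = 42.27²; (x + 24.4)² + (y + 83.4)² = 93.26²; (x + 92.6)² + (y − 13.2)² = 112.16².
Subtracting pairs of circle equations eliminates x²+y² and gives linear equations (the radical axes):
-161.2 x − 126.4 y = -2926.23
-297.6 x + 66.8 y = -5610.59
Solving the 2×2 system: x ≈ 18.7, y ≈ -0.7 km.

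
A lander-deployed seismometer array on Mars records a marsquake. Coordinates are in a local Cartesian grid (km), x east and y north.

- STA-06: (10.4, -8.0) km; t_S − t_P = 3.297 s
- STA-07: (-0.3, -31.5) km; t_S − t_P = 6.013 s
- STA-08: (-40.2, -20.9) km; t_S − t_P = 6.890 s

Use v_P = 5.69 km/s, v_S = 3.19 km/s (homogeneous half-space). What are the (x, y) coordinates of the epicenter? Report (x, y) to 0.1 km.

Distance from S−P lag: d = Δt · v_P v_S / (v_P − v_S) = Δt · (5.69·3.19)/(5.69−3.19) ≈ 7.2604·Δt.
So d_STA-06 = 23.94, d_STA-07 = 43.66, d_STA-08 = 50.02 km.
Circle about each station: (x − 10.4)² + (y + 8.0)² = 23.94²; (x + 0.3)² + (y + 31.5)² = 43.66²; (x + 40.2)² + (y + 20.9)² = 50.02².
Subtracting the STA-06 equation from the STA-07 and STA-08 equations removes the quadratic terms:
-21.4 x − 47.0 y = -512.89
-101.2 x − 25.8 y = -48.19
Solving the 2×2 system: x ≈ -2.6, y ≈ 12.1 km.

-2.6 km east, 12.1 km north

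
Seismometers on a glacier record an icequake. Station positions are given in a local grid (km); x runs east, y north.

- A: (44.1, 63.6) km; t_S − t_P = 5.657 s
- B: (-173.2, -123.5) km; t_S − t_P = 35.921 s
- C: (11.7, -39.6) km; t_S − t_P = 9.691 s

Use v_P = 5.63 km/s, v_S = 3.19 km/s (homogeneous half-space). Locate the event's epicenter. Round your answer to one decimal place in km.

Distance from S−P lag: d = Δt · v_P v_S / (v_P − v_S) = Δt · (5.63·3.19)/(5.63−3.19) ≈ 7.3605·Δt.
So d_A = 41.64, d_B = 264.40, d_C = 71.33 km.
Circle about each station: (x − 44.1)² + (y − 63.6)² = 41.64²; (x + 173.2)² + (y + 123.5)² = 264.40²; (x − 11.7)² + (y + 39.6)² = 71.33².
Subtracting the A equation from the B and C equations removes the quadratic terms:
-434.6 x − 374.2 y = -28912.75
-64.8 x − 206.4 y = -7638.80
Solving the 2×2 system: x ≈ 47.5, y ≈ 22.1 km.

(47.5, 22.1)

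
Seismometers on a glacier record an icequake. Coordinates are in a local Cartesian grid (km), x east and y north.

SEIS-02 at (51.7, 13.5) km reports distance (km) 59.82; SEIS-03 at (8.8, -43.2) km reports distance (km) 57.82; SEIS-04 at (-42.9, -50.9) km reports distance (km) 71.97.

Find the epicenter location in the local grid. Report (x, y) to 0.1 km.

(-8.1, 12.1)

Circle about each station: (x − 51.7)² + (y − 13.5)² = 59.82²; (x − 8.8)² + (y + 43.2)² = 57.82²; (x + 42.9)² + (y + 50.9)² = 71.97².
Subtracting pairs of circle equations eliminates x²+y² and gives linear equations (the radical axes):
-85.8 x − 113.4 y = -676.18
-189.2 x − 128.8 y = -25.17
Solving the 2×2 system: x ≈ -8.1, y ≈ 12.1 km.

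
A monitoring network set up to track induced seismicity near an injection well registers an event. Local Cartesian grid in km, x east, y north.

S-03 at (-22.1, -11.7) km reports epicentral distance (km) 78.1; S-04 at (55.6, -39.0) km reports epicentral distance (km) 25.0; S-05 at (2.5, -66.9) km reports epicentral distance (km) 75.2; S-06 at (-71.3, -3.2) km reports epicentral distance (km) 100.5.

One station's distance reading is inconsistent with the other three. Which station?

S-06

Solve using three stations at a time. Using S-03, S-04, S-05 (subtract circle equations pairwise → linear system) gives (x, y) ≈ (56.0, -14.0).
Distances from that point to each station vs reported:
  S-03: calculated 78.1 vs reported 78.1 → residual 0.0 km
  S-04: calculated 25.0 vs reported 25.0 → residual 0.0 km
  S-05: calculated 75.2 vs reported 75.2 → residual 0.0 km
  S-06: calculated 127.7 vs reported 100.5 → residual 27.2 km
S-03, S-04, S-05 are mutually consistent (residuals ≈ 0); S-06 is off by 27.2 km.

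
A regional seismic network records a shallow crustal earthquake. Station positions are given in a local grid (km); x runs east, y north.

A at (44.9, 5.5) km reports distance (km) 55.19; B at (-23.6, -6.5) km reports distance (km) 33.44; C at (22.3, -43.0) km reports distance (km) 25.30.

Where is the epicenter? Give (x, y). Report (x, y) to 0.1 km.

1.5 km east, -28.6 km north

Circle about each station: (x − 44.9)² + (y − 5.5)² = 55.19²; (x + 23.6)² + (y + 6.5)² = 33.44²; (x − 22.3)² + (y + 43.0)² = 25.30².
Subtracting the A equation from the B and C equations removes the quadratic terms:
-137.0 x − 24.0 y = 480.65
-45.2 x − 97.0 y = 2705.88
Solving the 2×2 system: x ≈ 1.5, y ≈ -28.6 km.
Check against A (with the unrounded x, y): √((x − 44.9)²+(y − 5.5)²) = 55.19 ≈ 55.19 km. ✓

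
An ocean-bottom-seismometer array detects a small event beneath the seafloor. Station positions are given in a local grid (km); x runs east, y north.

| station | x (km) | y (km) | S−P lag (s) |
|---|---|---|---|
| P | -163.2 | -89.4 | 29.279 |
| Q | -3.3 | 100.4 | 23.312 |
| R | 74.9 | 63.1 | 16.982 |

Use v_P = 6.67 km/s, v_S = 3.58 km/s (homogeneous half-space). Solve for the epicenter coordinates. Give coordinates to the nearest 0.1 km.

62.0 km east, -67.5 km north

Distance from S−P lag: d = Δt · v_P v_S / (v_P − v_S) = Δt · (6.67·3.58)/(6.67−3.58) ≈ 7.7277·Δt.
So d_P = 226.26, d_Q = 180.15, d_R = 131.23 km.
Circle about each station: (x + 163.2)² + (y + 89.4)² = 226.26²; (x + 3.3)² + (y − 100.4)² = 180.15²; (x − 74.9)² + (y − 63.1)² = 131.23².
Subtracting the P equation from the Q and R equations removes the quadratic terms:
319.8 x + 379.6 y = -5795.98
476.2 x + 305.0 y = 8937.29
Solving the 2×2 system: x ≈ 62.0, y ≈ -67.5 km.
Check against P (with the unrounded x, y): √((x + 163.2)²+(y + 89.4)²) = 226.27 ≈ 226.26 km. ✓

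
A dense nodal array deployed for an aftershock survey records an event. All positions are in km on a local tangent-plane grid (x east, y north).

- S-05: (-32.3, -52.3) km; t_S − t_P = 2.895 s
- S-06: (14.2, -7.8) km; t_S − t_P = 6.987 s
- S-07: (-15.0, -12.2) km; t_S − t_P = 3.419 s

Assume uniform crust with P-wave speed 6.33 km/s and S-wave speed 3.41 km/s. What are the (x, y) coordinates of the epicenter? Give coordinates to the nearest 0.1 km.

x ≈ -32.0 km, y ≈ -30.9 km

Distance from S−P lag: d = Δt · v_P v_S / (v_P − v_S) = Δt · (6.33·3.41)/(6.33−3.41) ≈ 7.3922·Δt.
So d_S-05 = 21.40, d_S-06 = 51.65, d_S-07 = 25.27 km.
Circle about each station: (x + 32.3)² + (y + 52.3)² = 21.40²; (x − 14.2)² + (y + 7.8)² = 51.65²; (x + 15.0)² + (y + 12.2)² = 25.27².
Subtracting pairs of circle equations eliminates x²+y² and gives linear equations (the radical axes):
93.0 x + 89.0 y = -5725.86
34.6 x + 80.2 y = -3585.35
Solving the 2×2 system: x ≈ -32.0, y ≈ -30.9 km.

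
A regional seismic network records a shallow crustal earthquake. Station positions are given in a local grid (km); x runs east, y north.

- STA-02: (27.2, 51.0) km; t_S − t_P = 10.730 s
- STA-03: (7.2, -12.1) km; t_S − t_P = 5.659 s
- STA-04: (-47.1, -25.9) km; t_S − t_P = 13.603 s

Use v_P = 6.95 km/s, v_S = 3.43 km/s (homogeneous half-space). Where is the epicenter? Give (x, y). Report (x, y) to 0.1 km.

(44.8, -19.5)

Distance from S−P lag: d = Δt · v_P v_S / (v_P − v_S) = Δt · (6.95·3.43)/(6.95−3.43) ≈ 6.7723·Δt.
So d_STA-02 = 72.67, d_STA-03 = 38.32, d_STA-04 = 92.12 km.
Circle about each station: (x − 27.2)² + (y − 51.0)² = 72.67²; (x − 7.2)² + (y + 12.1)² = 38.32²; (x + 47.1)² + (y + 25.9)² = 92.12².
Subtracting the STA-02 equation from the STA-03 and STA-04 equations removes the quadratic terms:
-40.0 x − 126.2 y = 669.92
-148.6 x − 153.8 y = -3656.79
Solving the 2×2 system: x ≈ 44.8, y ≈ -19.5 km.
Check against STA-02 (with the unrounded x, y): √((x − 27.2)²+(y − 51.0)²) = 72.67 ≈ 72.67 km. ✓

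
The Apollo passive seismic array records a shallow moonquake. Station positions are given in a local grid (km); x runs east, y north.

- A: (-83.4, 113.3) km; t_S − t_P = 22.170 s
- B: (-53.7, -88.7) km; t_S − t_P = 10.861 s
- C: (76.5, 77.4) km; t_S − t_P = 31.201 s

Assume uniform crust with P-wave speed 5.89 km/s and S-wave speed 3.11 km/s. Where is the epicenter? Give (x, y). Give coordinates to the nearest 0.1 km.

(-97.5, -32.1)

Distance from S−P lag: d = Δt · v_P v_S / (v_P − v_S) = Δt · (5.89·3.11)/(5.89−3.11) ≈ 6.5892·Δt.
So d_A = 146.08, d_B = 71.57, d_C = 205.59 km.
Circle about each station: (x + 83.4)² + (y − 113.3)² = 146.08²; (x + 53.7)² + (y + 88.7)² = 71.57²; (x − 76.5)² + (y − 77.4)² = 205.59².
Subtracting the A equation from the B and C equations removes the quadratic terms:
59.4 x − 404.0 y = 7176.03
319.8 x − 71.8 y = -28877.32
Solving the 2×2 system: x ≈ -97.5, y ≈ -32.1 km.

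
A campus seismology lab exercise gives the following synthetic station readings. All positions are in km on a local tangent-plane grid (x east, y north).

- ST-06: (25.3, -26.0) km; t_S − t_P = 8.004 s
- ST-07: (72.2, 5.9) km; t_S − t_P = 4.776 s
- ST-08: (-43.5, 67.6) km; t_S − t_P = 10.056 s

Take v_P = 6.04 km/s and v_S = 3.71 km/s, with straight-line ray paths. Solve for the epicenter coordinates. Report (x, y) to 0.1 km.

Distance from S−P lag: d = Δt · v_P v_S / (v_P − v_S) = Δt · (6.04·3.71)/(6.04−3.71) ≈ 9.6173·Δt.
So d_ST-06 = 76.98, d_ST-07 = 45.93, d_ST-08 = 96.71 km.
Circle about each station: (x − 25.3)² + (y + 26.0)² = 76.98²; (x − 72.2)² + (y − 5.9)² = 45.93²; (x + 43.5)² + (y − 67.6)² = 96.71².
Subtracting the ST-06 equation from the ST-07 and ST-08 equations removes the quadratic terms:
93.8 x + 63.8 y = 7747.92
-137.6 x + 187.2 y = 1719.02
Solving the 2×2 system: x ≈ 50.9, y ≈ 46.6 km.

50.9 km east, 46.6 km north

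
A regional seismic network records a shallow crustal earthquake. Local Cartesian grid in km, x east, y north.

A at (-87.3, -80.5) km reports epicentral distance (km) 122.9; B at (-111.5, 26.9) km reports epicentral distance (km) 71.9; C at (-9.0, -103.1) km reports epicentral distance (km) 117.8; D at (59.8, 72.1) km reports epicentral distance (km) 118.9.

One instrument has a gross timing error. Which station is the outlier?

Solve using three stations at a time. Using B, C, D (subtract circle equations pairwise → linear system) gives (x, y) ≈ (-41.6, 10.1).
Distances from that point to each station vs reported:
  A: calculated 101.4 vs reported 122.9 → residual 21.5 km
  B: calculated 71.9 vs reported 71.9 → residual 0.0 km
  C: calculated 117.8 vs reported 117.8 → residual 0.0 km
  D: calculated 118.9 vs reported 118.9 → residual 0.0 km
B, C, D are mutually consistent (residuals ≈ 0); A is off by 21.5 km.

A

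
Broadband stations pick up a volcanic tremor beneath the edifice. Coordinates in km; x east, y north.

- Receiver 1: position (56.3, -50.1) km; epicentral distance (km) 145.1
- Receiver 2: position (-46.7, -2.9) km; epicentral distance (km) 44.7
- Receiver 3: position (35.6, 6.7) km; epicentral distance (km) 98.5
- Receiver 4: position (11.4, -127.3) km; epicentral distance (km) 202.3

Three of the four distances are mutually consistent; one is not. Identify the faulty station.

Solve using three stations at a time. Using Receiver 1, Receiver 2, Receiver 3 (subtract circle equations pairwise → linear system) gives (x, y) ≈ (-56.9, 40.7).
Distances from that point to each station vs reported:
  Receiver 1: calculated 145.1 vs reported 145.1 → residual 0.0 km
  Receiver 2: calculated 44.8 vs reported 44.7 → residual 0.1 km
  Receiver 3: calculated 98.6 vs reported 98.5 → residual 0.1 km
  Receiver 4: calculated 181.4 vs reported 202.3 → residual 20.9 km
Receiver 1, Receiver 2, Receiver 3 are mutually consistent (residuals ≈ 0); Receiver 4 is off by 20.9 km.

Receiver 4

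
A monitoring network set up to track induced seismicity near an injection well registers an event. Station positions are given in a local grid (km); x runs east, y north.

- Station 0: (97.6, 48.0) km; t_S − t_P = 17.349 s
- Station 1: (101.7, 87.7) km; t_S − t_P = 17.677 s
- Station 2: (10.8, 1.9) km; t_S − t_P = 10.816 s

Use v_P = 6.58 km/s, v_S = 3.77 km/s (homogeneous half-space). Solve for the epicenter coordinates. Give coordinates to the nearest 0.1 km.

x ≈ -53.6 km, y ≈ 72.4 km

Distance from S−P lag: d = Δt · v_P v_S / (v_P − v_S) = Δt · (6.58·3.77)/(6.58−3.77) ≈ 8.8280·Δt.
So d_Station 0 = 153.16, d_Station 1 = 156.05, d_Station 2 = 95.48 km.
Circle about each station: (x − 97.6)² + (y − 48.0)² = 153.16²; (x − 101.7)² + (y − 87.7)² = 156.05²; (x − 10.8)² + (y − 1.9)² = 95.48².
Subtracting the Station 0 equation from the Station 1 and Station 2 equations removes the quadratic terms:
8.2 x + 79.4 y = 5310.80
-173.6 x − 92.2 y = 2632.05
Solving the 2×2 system: x ≈ -53.6, y ≈ 72.4 km.
Check against Station 0 (with the unrounded x, y): √((x − 97.6)²+(y − 48.0)²) = 153.19 ≈ 153.16 km. ✓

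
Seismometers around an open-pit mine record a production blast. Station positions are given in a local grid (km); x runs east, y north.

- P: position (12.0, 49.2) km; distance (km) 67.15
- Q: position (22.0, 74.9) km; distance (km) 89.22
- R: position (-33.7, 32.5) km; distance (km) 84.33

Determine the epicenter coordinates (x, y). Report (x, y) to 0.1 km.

Circle about each station: (x − 12.0)² + (y − 49.2)² = 67.15²; (x − 22.0)² + (y − 74.9)² = 89.22²; (x + 33.7)² + (y − 32.5)² = 84.33².
Subtracting the P equation from the Q and R equations removes the quadratic terms:
20.0 x + 51.4 y = 78.28
-91.4 x − 33.4 y = -2975.13
Solving the 2×2 system: x ≈ 37.3, y ≈ -13.0 km.

(37.3, -13.0)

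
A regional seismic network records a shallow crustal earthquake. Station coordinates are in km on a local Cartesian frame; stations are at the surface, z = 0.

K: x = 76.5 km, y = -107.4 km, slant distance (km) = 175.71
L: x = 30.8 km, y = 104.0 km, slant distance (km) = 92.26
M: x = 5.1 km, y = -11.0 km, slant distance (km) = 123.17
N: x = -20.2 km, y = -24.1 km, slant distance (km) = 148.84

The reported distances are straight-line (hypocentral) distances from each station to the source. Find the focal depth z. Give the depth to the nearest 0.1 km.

depth ≈ 54.0 km

Each station gives a sphere (x−x_i)² + (y−y_i)² + z² = d_i² (stations at z=0).
Subtracting the K sphere from L and M: z² cancels, leaving linear equations in x and y:
-91.4 x + 422.8 y = 16739.73
-142.8 x + 192.8 y = -1536.84
Solving: x ≈ 90.686, y ≈ 59.197 km (keep extra digits for the depth step; rounded: 90.7, 59.2).
Then from the K sphere: z² = 175.71² − (x − 76.5)² − (y + 107.4)² with x = 90.686, y = 59.197, so z ≈ 54.020 ≈ 54.0 km.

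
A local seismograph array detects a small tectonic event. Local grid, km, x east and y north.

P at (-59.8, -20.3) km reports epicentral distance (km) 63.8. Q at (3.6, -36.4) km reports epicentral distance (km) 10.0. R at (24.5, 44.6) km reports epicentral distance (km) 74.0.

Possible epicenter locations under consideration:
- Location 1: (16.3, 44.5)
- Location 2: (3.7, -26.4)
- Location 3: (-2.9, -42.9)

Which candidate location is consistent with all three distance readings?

Location 2

For each candidate, compare |candidate − station| to the reported distance:
Location 1: residuals P 36.2, Q 71.9, R 65.8 → max 71.9 km
Location 2: residuals P 0.0, Q 0.0, R 0.0 → max 0.0 km
Location 3: residuals P 2.6, Q 0.8, R 17.7 → max 17.7 km
Only Location 2 has all residuals ≈ 0.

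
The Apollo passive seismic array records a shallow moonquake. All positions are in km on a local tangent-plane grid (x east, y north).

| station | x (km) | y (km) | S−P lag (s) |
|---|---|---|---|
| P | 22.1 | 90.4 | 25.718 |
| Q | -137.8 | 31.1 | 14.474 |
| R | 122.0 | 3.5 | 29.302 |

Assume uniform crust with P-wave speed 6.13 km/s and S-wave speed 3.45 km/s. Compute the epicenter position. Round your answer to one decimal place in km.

Distance from S−P lag: d = Δt · v_P v_S / (v_P − v_S) = Δt · (6.13·3.45)/(6.13−3.45) ≈ 7.8912·Δt.
So d_P = 202.95, d_Q = 114.22, d_R = 231.23 km.
Circle about each station: (x − 22.1)² + (y − 90.4)² = 202.95²; (x + 137.8)² + (y − 31.1)² = 114.22²; (x − 122.0)² + (y − 3.5)² = 231.23².
Subtracting pairs of circle equations eliminates x²+y² and gives linear equations (the radical axes):
-319.8 x − 118.6 y = 39437.97
199.8 x − 173.8 y = -6042.93
Solving the 2×2 system: x ≈ -95.5, y ≈ -75.0 km.

-95.5 km east, -75.0 km north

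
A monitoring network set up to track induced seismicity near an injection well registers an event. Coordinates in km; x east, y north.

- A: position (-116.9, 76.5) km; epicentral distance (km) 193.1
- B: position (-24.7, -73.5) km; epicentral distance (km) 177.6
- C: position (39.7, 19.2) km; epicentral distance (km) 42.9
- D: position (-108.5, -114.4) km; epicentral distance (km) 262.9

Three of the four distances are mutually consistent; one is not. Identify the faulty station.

C

Solve using three stations at a time. Using A, B, D (subtract circle equations pairwise → linear system) gives (x, y) ≈ (76.2, 72.7).
Distances from that point to each station vs reported:
  A: calculated 193.2 vs reported 193.1 → residual 0.1 km
  B: calculated 177.7 vs reported 177.6 → residual 0.1 km
  C: calculated 64.8 vs reported 42.9 → residual 21.9 km
  D: calculated 263.0 vs reported 262.9 → residual 0.1 km
A, B, D are mutually consistent (residuals ≈ 0); C is off by 21.9 km.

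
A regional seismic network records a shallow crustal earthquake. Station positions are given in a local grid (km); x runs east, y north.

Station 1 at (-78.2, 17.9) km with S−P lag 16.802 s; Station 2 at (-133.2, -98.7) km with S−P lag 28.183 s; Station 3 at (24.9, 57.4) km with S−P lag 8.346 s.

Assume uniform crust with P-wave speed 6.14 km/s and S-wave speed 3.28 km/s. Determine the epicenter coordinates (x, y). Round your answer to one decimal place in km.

x ≈ 38.8 km, y ≈ 0.3 km

Distance from S−P lag: d = Δt · v_P v_S / (v_P − v_S) = Δt · (6.14·3.28)/(6.14−3.28) ≈ 7.0417·Δt.
So d_Station 1 = 118.31, d_Station 2 = 198.46, d_Station 3 = 58.77 km.
Circle about each station: (x + 78.2)² + (y − 17.9)² = 118.31²; (x + 133.2)² + (y + 98.7)² = 198.46²; (x − 24.9)² + (y − 57.4)² = 58.77².
Subtracting pairs of circle equations eliminates x²+y² and gives linear equations (the radical axes):
-110.0 x − 233.2 y = -4340.84
206.2 x + 79.0 y = 8022.46
Solving the 2×2 system: x ≈ 38.8, y ≈ 0.3 km.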